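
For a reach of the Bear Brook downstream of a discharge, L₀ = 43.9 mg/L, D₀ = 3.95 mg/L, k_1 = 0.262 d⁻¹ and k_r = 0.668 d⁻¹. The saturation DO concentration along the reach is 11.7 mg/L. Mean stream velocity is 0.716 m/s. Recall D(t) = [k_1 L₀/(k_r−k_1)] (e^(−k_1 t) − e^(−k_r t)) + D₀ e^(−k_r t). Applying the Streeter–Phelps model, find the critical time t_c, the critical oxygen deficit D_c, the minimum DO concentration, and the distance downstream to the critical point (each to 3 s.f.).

t_c ≈ 1.94 d; D_c ≈ 10.4 mg/L; min DO ≈ 1.33 mg/L; x_c ≈ 120 km

At the critical point dD/dt = 0, so k_1 L₀ e^(−k_1 t) = k_r D. Substituting D(t) from the Streeter–Phelps equation and solving for t gives
t_c = ln[(k_r/k_1)(1 − D₀(k_r−k_1)/(k_1 L₀))] / (k_r−k_1).
Here k_r−k_1 = 0.4060 d⁻¹ and 1 − D₀(k_r−k_1)/(k_1 L₀) = 1 − 3.95×0.4060/(0.262×43.9) = 0.8606, so
t_c = ln(2.550 × 0.8606) / 0.4060 = 0.7858 / 0.4060 = 1.935 d.
D_c = (k_1/k_r) L₀ e^(−k_1 t_c) = (0.262/0.668) × 43.9 × e^(−0.262×1.935) = 0.3922 × 43.9 × 0.6023 = 10.37 mg/L.
Minimum DO = C_s − D_c = 11.7 − 10.37 = 1.330 mg/L.
x_c = v t_c = 0.716 m/s × 1.935 d × 86400 s/d = 119700 m ≈ 120 km.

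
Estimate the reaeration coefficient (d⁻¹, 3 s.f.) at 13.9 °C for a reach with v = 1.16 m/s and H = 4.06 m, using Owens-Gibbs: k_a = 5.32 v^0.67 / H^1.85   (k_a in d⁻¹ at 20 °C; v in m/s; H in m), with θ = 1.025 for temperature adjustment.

k_a(20) = 5.32 × 1.16^0.67 / 4.06^1.85 = 5.32 × 1.105 / 13.36 = 0.4399 d⁻¹.
k_a(13.9) = 0.4399 × 1.025^(13.9−20) = 0.4399 × 0.8602 = 0.3784 d⁻¹.

k_a ≈ 0.378 d⁻¹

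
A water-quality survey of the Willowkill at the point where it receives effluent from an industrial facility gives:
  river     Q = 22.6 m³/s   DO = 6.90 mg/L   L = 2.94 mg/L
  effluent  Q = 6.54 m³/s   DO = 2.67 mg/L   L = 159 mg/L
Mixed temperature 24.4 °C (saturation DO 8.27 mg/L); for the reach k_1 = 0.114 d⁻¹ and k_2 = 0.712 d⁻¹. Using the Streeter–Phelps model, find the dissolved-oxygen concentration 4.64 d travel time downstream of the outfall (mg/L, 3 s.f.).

DO ≈ 4.19 mg/L

Mixed DO = (22.6×6.90 + 6.54×2.67)/(22.6+6.54) = 173.4/29.14 = 5.951 mg/L.
Mixed L₀ = (22.6×2.94 + 6.54×159)/(29.14) = 1106/29.14 = 37.97 mg/L.
Initial deficit D₀ = C_s − DO₀ = 8.27 − 5.951 = 2.319 mg/L.
D(4.64) = [0.114×37.97/(0.712−0.114)](e^(−0.114×4.64) − e^(−0.712×4.64)) + 2.319 e^(−0.712×4.64)
= 7.238 × (0.5892 − 0.03675) + 2.319 × 0.03675 = 4.084 mg/L.
DO = 8.27 − 4.084 = 4.186 mg/L.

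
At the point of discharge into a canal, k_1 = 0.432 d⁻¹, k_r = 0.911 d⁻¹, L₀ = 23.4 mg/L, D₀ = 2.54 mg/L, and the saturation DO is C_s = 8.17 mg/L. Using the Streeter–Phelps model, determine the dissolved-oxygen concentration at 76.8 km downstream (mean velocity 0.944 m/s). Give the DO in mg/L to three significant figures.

DO ≈ 1.99 mg/L

Travel time t = x/v = 76.8 km / (0.944 m/s) = 76800 m / 0.944 m/s = 81360 s = 0.9416 d.
k_1 L₀/(k_r−k_1) = 0.432×23.4/(0.911−0.432) = 10.11/0.4790 = 21.10 mg/L.
e^(−k_1 t) = e^(−0.432×0.9416) = 0.6658; e^(−k_r t) = e^(−0.911×0.9416) = 0.4241.
D = 21.10 × (0.6658 − 0.4241) + 2.54 × 0.4241 = 5.101 + 1.077 = 6.178 mg/L.
DO = C_s − D = 8.17 − 6.178 = 1.992 mg/L.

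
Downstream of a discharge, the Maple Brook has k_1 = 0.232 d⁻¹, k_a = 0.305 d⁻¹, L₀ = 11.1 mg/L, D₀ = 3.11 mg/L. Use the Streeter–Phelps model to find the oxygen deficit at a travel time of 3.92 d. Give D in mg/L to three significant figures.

k_1 L₀/(k_a−k_1) = 0.232×11.1/(0.305−0.232) = 2.575/0.07300 = 35.28 mg/L.
e^(−k_1 t) = e^(−0.232×3.920) = 0.4027; e^(−k_a t) = e^(−0.305×3.920) = 0.3025.
D = 35.28 × (0.4027 − 0.3025) + 3.11 × 0.3025 = 3.536 + 0.9408 = 4.477 mg/L.

D ≈ 4.48 mg/L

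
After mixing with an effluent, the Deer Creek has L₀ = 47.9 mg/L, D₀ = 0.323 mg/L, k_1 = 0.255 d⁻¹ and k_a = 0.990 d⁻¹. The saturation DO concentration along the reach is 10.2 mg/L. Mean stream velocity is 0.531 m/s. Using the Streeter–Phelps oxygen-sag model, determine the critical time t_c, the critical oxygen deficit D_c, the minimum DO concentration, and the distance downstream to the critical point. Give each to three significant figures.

t_c = [1/(k_a−k_1)] ln[(k_a/k_1)(1 − D₀(k_a−k_1)/(k_1 L₀))]
= [1/(0.990−0.255)] ln[(0.990/0.255)(1 − 0.323×0.7350/(0.255×47.9))]
= (1/0.7350) ln[3.882 × 0.9806] = 1.361 × ln(3.807) = 1.361 × 1.337 = 1.819 d.
L(t_c) = L₀ e^(−k_1 t_c) = 47.9 × 0.6289 = 30.12 mg/L, and at the critical point k_a D_c = k_1 L, so D_c = (0.255/0.990) × 30.12 = 7.759 mg/L.
Minimum DO = C_s − D_c = 10.2 − 7.759 = 2.441 mg/L.
x_c = v t_c = 0.531 m/s × 1.819 d × 86400 s/d = 83440 m ≈ 83.4 km.

t_c ≈ 1.82 d; D_c ≈ 7.76 mg/L; min DO ≈ 2.44 mg/L; x_c ≈ 83.4 km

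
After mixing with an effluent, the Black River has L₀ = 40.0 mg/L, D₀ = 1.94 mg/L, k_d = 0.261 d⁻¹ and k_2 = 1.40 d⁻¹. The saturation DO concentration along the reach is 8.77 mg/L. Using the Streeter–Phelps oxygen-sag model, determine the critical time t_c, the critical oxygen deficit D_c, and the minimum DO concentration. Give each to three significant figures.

t_c ≈ 1.27 d; D_c ≈ 5.36 mg/L; min DO ≈ 3.41 mg/L

t_c = [1/(k_2−k_d)] ln[(k_2/k_d)(1 − D₀(k_2−k_d)/(k_d L₀))]
= [1/(1.40−0.261)] ln[(1.40/0.261)(1 − 1.94×1.139/(0.261×40.0))]
= (1/1.139) ln[5.364 × 0.7883] = 0.8780 × ln(4.229) = 0.8780 × 1.442 = 1.266 d.
L(t_c) = L₀ e^(−k_d t_c) = 40.0 × 0.7186 = 28.75 mg/L, and at the critical point k_2 D_c = k_d L, so D_c = (0.261/1.40) × 28.75 = 5.359 mg/L.
Minimum DO = C_s − D_c = 8.77 − 5.359 = 3.411 mg/L.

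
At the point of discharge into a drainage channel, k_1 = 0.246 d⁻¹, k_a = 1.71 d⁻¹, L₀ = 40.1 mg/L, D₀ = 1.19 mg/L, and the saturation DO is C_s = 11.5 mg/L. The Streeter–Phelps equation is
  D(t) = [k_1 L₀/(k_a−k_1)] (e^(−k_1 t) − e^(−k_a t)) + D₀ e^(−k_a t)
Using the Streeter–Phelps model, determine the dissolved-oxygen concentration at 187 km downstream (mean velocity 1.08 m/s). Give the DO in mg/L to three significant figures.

Travel time t = x/v = 187 km / (1.08 m/s) = 187000 m / 1.08 m/s = 173100 s = 2.004 d.
k_1 L₀/(k_a−k_1) = 0.246×40.1/(1.71−0.246) = 9.865/1.464 = 6.738 mg/L.
e^(−k_1 t) = e^(−0.246×2.004) = 0.6108; e^(−k_a t) = e^(−1.71×2.004) = 0.03249.
D = 6.738 × (0.6108 − 0.03249) + 1.19 × 0.03249 = 3.897 + 0.03866 = 3.935 mg/L.
DO = C_s − D = 11.5 − 3.935 = 7.565 mg/L.

DO ≈ 7.56 mg/L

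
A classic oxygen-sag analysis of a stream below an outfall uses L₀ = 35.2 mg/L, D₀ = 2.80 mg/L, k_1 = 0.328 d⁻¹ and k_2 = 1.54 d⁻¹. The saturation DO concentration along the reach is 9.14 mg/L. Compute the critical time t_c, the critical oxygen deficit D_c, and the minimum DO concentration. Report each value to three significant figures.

With k_2/k_1 = 4.695 and 1 − D₀(k_2−k_1)/(k_1 L₀) = 0.7061,
t_c = ln(4.695 × 0.7061) / (1.54 − 0.328) = ln(3.315) / 1.212 = 1.198/1.212 = 0.9888 d.
D_c = (k_1/k_2) L₀ e^(−k_1 t_c) = (0.328/1.54) × 35.2 × e^(−0.328×0.9888) = 0.2130 × 35.2 × 0.7230 = 5.420 mg/L.
Minimum DO = C_s − D_c = 9.14 − 5.420 = 3.720 mg/L.

t_c ≈ 0.989 d; D_c ≈ 5.42 mg/L; min DO ≈ 3.72 mg/L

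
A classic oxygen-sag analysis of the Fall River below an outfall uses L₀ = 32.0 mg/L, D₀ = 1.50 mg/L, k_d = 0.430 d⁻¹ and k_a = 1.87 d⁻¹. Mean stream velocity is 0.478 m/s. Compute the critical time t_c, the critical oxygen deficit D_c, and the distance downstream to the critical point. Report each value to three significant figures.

With k_a/k_d = 4.349 and 1 − D₀(k_a−k_d)/(k_d L₀) = 0.8430,
t_c = ln(4.349 × 0.8430) / (1.87 − 0.430) = ln(3.666) / 1.440 = 1.299/1.440 = 0.9022 d.
D_c = (k_d/k_a) L₀ e^(−k_d t_c) = (0.430/1.87) × 32.0 × e^(−0.430×0.9022) = 0.2299 × 32.0 × 0.6785 = 4.992 mg/L.
x_c = v t_c = 0.478 m/s × 0.9022 d × 86400 s/d = 37260 m ≈ 37.3 km.

t_c ≈ 0.902 d; D_c ≈ 4.99 mg/L; x_c ≈ 37.3 km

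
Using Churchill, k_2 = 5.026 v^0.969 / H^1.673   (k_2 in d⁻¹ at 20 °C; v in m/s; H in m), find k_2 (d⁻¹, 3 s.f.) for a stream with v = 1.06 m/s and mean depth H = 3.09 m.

k_2 = 5.026 × 1.06^0.969 / 3.09^1.673 = 5.026 × 1.058 / 6.602 = 0.8055 d⁻¹.

k_2 ≈ 0.805 d⁻¹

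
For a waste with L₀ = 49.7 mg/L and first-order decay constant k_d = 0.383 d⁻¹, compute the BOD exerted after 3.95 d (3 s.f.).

y_t = L₀(1 − e^(−k_d t)) = 49.7 × (1 − e^(−0.383×3.95))
= 49.7 × (1 − 0.2203) = 49.7 × 0.7797 = 38.75 mg/L.

y ≈ 38.8 mg/L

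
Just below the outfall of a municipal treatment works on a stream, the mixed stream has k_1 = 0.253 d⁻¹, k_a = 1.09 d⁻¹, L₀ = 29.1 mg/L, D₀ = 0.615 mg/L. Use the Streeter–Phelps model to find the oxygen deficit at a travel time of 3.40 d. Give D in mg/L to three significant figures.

D ≈ 3.52 mg/L

k_1 L₀/(k_a−k_1) = 0.253×29.1/(1.09−0.253) = 7.362/0.8370 = 8.796 mg/L.
e^(−k_1 t) = e^(−0.253×3.400) = 0.4231; e^(−k_a t) = e^(−1.09×3.400) = 0.02458.
D = 8.796 × (0.4231 − 0.02458) + 0.615 × 0.02458 = 3.505 + 0.01511 = 3.520 mg/L.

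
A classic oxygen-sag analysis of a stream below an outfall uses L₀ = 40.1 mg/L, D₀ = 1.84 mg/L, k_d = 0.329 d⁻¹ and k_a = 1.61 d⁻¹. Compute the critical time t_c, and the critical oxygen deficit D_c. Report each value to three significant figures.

t_c ≈ 1.09 d; D_c ≈ 5.73 mg/L

With k_a/k_d = 4.894 and 1 − D₀(k_a−k_d)/(k_d L₀) = 0.8213,
t_c = ln(4.894 × 0.8213) / (1.61 − 0.329) = ln(4.019) / 1.281 = 1.391/1.281 = 1.086 d.
L(t_c) = L₀ e^(−k_d t_c) = 40.1 × 0.6996 = 28.05 mg/L, and at the critical point k_a D_c = k_d L, so D_c = (0.329/1.61) × 28.05 = 5.733 mg/L.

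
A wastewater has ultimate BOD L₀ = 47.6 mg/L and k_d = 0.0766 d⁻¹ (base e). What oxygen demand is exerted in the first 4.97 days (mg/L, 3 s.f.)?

y ≈ 15.1 mg/L

y_t = L₀(1 − e^(−k_d t)) = 47.6 × (1 − e^(−0.0766×4.97))
= 47.6 × (1 − 0.6834) = 47.6 × 0.3166 = 15.07 mg/L.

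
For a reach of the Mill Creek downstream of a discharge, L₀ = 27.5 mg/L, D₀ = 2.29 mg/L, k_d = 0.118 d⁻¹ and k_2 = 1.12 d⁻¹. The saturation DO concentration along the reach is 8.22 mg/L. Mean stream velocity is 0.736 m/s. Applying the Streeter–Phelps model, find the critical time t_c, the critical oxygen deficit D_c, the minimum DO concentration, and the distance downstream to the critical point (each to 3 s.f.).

t_c ≈ 1.02 d; D_c ≈ 2.57 mg/L; min DO ≈ 5.65 mg/L; x_c ≈ 64.9 km

t_c = [1/(k_2−k_d)] ln[(k_2/k_d)(1 − D₀(k_2−k_d)/(k_d L₀))]
= [1/(1.12−0.118)] ln[(1.12/0.118)(1 − 2.29×1.002/(0.118×27.5))]
= (1/1.002) ln[9.492 × 0.2929] = 0.9980 × ln(2.780) = 0.9980 × 1.022 = 1.020 d.
L(t_c) = L₀ e^(−k_d t_c) = 27.5 × 0.8866 = 24.38 mg/L, and at the critical point k_2 D_c = k_d L, so D_c = (0.118/1.12) × 24.38 = 2.569 mg/L.
Minimum DO = C_s − D_c = 8.22 − 2.569 = 5.651 mg/L.
x_c = v t_c = 0.736 m/s × 1.020 d × 86400 s/d = 64890 m ≈ 64.9 km.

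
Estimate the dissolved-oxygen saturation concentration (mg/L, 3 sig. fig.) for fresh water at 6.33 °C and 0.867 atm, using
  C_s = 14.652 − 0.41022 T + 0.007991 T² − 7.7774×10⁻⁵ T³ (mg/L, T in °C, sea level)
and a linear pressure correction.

C_s ≈ 10.7 mg/L

At sea level: C_s = 14.652 − 0.41022×6.33 + 0.007991×6.33² − 7.7774×10⁻⁵×6.33³ = 12.36 mg/L.
Pressure correction: C_s' = 12.36 × 0.867 = 10.71 mg/L.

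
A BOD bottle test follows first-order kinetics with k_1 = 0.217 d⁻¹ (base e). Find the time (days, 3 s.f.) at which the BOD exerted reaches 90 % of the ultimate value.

t ≈ 10.6 d

y/L₀ = 1 − e^(−k_1 t) = 0.90 ⇒ e^(−k_1 t) = 0.100
t = −ln(0.100) / 0.217 = 2.303 / 0.217 = 10.61 d.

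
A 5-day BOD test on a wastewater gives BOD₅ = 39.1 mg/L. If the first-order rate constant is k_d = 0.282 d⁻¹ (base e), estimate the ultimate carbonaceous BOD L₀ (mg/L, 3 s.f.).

L₀ ≈ 51.7 mg/L

BOD₅ = L₀(1 − e^(−5k_d)) ⇒ L₀ = BOD₅ / (1 − e^(−5×0.282))
= 39.1 / (1 − 0.2441) = 39.1 / 0.7559 = 51.73 mg/L.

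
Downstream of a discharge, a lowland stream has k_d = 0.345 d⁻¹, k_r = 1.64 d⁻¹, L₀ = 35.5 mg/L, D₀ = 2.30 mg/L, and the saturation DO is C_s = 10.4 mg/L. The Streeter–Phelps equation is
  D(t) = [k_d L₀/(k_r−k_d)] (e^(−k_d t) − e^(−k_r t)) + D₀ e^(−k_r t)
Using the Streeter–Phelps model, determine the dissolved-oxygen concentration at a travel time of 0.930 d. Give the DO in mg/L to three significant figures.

DO ≈ 5.10 mg/L

k_d L₀/(k_r−k_d) = 0.345×35.5/(1.64−0.345) = 12.25/1.295 = 9.458 mg/L.
e^(−k_d t) = e^(−0.345×0.9300) = 0.7255; e^(−k_r t) = e^(−1.64×0.9300) = 0.2176.
D = 9.458 × (0.7255 − 0.2176) + 2.30 × 0.2176 = 4.804 + 0.5004 = 5.304 mg/L.
DO = C_s − D = 10.4 − 5.304 = 5.096 mg/L.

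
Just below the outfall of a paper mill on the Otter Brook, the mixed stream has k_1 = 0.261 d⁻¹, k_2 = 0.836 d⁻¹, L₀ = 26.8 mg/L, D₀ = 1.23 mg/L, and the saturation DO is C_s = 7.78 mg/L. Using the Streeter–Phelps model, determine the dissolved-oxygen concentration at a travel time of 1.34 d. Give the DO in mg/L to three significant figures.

DO ≈ 2.77 mg/L

k_1 L₀/(k_2−k_1) = 0.261×26.8/(0.836−0.261) = 6.995/0.5750 = 12.16 mg/L.
e^(−k_1 t) = e^(−0.261×1.340) = 0.7049; e^(−k_2 t) = e^(−0.836×1.340) = 0.3262.
D = 12.16 × (0.7049 − 0.3262) + 1.23 × 0.3262 = 4.606 + 0.4012 = 5.008 mg/L.
DO = C_s − D = 7.78 − 5.008 = 2.772 mg/L.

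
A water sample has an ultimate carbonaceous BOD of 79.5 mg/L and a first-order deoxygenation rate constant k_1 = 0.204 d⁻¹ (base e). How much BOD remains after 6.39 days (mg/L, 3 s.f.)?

L ≈ 21.6 mg/L

L_t = L₀ e^(−k_1 t) = 79.5 × e^(−0.204×6.39) = 79.5 × 0.2716 = 21.59 mg/L.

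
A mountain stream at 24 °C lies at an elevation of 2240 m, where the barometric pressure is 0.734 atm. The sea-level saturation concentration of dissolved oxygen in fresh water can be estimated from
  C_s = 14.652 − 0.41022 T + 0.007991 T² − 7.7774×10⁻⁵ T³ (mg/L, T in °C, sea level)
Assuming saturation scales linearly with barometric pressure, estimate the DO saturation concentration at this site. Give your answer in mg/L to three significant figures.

C_s ≈ 6.12 mg/L

At sea level: C_s = 14.652 − 0.41022×24 + 0.007991×24² − 7.7774×10⁻⁵×24³ = 8.334 mg/L.
Pressure correction: C_s' = 8.334 × 0.734 = 6.117 mg/L.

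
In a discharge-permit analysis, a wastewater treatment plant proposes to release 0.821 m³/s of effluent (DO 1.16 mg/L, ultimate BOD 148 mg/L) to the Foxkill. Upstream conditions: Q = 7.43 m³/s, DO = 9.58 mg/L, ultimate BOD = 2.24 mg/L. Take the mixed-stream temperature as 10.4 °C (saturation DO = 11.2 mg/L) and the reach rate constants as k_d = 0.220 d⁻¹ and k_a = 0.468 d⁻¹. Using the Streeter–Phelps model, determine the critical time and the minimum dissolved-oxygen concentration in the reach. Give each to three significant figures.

Mixed DO = (7.43×9.58 + 0.821×1.16)/(7.43+0.821) = 72.13/8.251 = 8.742 mg/L.
Mixed L₀ = (7.43×2.24 + 0.821×148)/(8.251) = 138.2/8.251 = 16.74 mg/L.
Initial deficit D₀ = C_s − DO₀ = 11.2 − 8.742 = 2.458 mg/L.
t_c = (1/0.2480) ln[(0.468/0.220)(1 − 2.458×0.2480/(0.220×16.74))] = 4.032 × ln(1.775) = 2.314 d.
D_c = (0.220/0.468) × 16.74 × e^(−0.220×2.314) = 0.4701 × 16.74 × 0.6010 = 4.730 mg/L.
Minimum DO = 11.2 − 4.730 = 6.470 mg/L.

t_c ≈ 2.31 d; minimum DO ≈ 6.47 mg/L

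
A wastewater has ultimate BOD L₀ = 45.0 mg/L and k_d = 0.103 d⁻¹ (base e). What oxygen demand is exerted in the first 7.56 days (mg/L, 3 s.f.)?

y ≈ 24.3 mg/L

y_t = L₀(1 − e^(−k_d t)) = 45.0 × (1 − e^(−0.103×7.56))
= 45.0 × (1 − 0.4590) = 45.0 × 0.5410 = 24.34 mg/L.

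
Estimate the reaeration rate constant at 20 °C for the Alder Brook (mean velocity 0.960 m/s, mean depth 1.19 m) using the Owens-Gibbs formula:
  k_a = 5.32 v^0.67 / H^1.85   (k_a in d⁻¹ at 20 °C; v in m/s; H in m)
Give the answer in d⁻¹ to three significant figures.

k_a ≈ 3.75 d⁻¹

k_a = 5.32 × 0.960^0.67 / 1.19^1.85 = 5.32 × 0.9730 / 1.380 = 3.752 d⁻¹.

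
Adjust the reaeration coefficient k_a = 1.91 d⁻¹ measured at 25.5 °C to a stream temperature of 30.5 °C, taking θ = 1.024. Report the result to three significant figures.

k_a ≈ 2.15 d⁻¹

k_a(T₂) = k_a(T₁) · θ^(T₂−T₁) = 1.91 × 1.024^(30.5−25.5)
= 1.91 × 1.024^5.00 = 1.91 × 1.126 = 2.150 d⁻¹.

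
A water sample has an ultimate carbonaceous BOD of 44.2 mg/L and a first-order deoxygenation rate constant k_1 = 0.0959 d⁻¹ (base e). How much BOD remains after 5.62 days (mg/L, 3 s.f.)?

L ≈ 25.8 mg/L

L_t = L₀ e^(−k_1 t) = 44.2 × e^(−0.0959×5.62) = 44.2 × 0.5834 = 25.78 mg/L.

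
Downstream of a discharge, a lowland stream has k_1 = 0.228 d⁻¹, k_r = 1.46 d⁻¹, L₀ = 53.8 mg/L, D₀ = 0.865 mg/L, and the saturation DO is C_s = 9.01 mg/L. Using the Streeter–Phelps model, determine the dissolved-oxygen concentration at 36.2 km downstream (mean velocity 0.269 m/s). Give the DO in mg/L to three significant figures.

Travel time t = x/v = 36.2 km / (0.269 m/s) = 36200 m / 0.269 m/s = 134600 s = 1.558 d.
k_1 L₀/(k_r−k_1) = 0.228×53.8/(1.46−0.228) = 12.27/1.232 = 9.956 mg/L.
e^(−k_1 t) = e^(−0.228×1.558) = 0.7011; e^(−k_r t) = e^(−1.46×1.558) = 0.1029.
D = 9.956 × (0.7011 − 0.1029) + 0.865 × 0.1029 = 5.956 + 0.08901 = 6.045 mg/L.
DO = C_s − D = 9.01 − 6.045 = 2.965 mg/L.

DO ≈ 2.97 mg/L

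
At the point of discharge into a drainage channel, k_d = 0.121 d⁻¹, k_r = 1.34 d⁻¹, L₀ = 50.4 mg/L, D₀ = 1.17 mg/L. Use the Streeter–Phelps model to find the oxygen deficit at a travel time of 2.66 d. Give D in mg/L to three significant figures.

k_d L₀/(k_r−k_d) = 0.121×50.4/(1.34−0.121) = 6.098/1.219 = 5.003 mg/L.
e^(−k_d t) = e^(−0.121×2.660) = 0.7248; e^(−k_r t) = e^(−1.34×2.660) = 0.02831.
D = 5.003 × (0.7248 − 0.02831) + 1.17 × 0.02831 = 3.484 + 0.03313 = 3.517 mg/L.

D ≈ 3.52 mg/L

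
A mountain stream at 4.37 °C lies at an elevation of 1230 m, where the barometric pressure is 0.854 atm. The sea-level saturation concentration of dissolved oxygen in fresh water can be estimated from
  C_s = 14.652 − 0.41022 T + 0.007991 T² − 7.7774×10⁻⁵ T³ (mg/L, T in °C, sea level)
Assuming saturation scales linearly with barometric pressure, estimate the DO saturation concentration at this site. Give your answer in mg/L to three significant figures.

At sea level: C_s = 14.652 − 0.41022×4.37 + 0.007991×4.37² − 7.7774×10⁻⁵×4.37³ = 13.01 mg/L.
Pressure correction: C_s' = 13.01 × 0.854 = 11.11 mg/L.

C_s ≈ 11.1 mg/L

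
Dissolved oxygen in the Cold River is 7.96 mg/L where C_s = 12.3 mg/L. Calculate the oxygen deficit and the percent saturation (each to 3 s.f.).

D ≈ 4.34 mg/L; 64.7 % saturation

D = C_s − C = 12.3 − 7.96 = 4.34 mg/L.
% saturation = 7.96/12.3 × 100 = 64.7 %.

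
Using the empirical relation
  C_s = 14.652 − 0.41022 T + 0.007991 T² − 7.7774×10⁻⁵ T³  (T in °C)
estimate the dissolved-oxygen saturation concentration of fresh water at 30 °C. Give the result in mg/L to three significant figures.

C_s ≈ 7.44 mg/L

C_s = 14.652 − 0.41022×30 + 0.007991×30² − 7.7774×10⁻⁵×30³ = 7.437 mg/L.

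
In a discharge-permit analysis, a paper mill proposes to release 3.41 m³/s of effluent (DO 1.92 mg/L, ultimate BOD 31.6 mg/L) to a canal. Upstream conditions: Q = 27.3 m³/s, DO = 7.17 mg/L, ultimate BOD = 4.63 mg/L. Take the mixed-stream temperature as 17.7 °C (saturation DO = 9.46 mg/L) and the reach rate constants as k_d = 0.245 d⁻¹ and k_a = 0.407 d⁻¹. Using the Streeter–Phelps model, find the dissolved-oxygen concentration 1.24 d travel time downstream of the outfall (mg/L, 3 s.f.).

Mixed DO = (27.3×7.17 + 3.41×1.92)/(27.3+3.41) = 202.3/30.71 = 6.587 mg/L.
Mixed L₀ = (27.3×4.63 + 3.41×31.6)/(30.71) = 234.2/30.71 = 7.625 mg/L.
Initial deficit D₀ = C_s − DO₀ = 9.46 − 6.587 = 2.873 mg/L.
D(1.24) = [0.245×7.625/(0.407−0.245)](e^(−0.245×1.24) − e^(−0.407×1.24)) + 2.873 e^(−0.407×1.24)
= 11.53 × (0.7380 − 0.6037) + 2.873 × 0.6037 = 3.283 mg/L.
DO = 9.46 − 3.283 = 6.177 mg/L.

DO ≈ 6.18 mg/L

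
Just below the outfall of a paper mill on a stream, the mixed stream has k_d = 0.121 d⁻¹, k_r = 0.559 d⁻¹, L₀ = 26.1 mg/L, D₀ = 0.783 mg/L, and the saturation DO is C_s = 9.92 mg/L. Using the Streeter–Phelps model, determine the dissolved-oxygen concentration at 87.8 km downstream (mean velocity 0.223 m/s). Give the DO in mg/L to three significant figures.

Travel time t = x/v = 87.8 km / (0.223 m/s) = 87800 m / 0.223 m/s = 393700 s = 4.557 d.
k_d L₀/(k_r−k_d) = 0.121×26.1/(0.559−0.121) = 3.158/0.4380 = 7.210 mg/L.
e^(−k_d t) = e^(−0.121×4.557) = 0.5761; e^(−k_r t) = e^(−0.559×4.557) = 0.07829.
D = 7.210 × (0.5761 − 0.07829) + 0.783 × 0.07829 = 3.590 + 0.06130 = 3.651 mg/L.
DO = C_s − D = 9.92 − 3.651 = 6.269 mg/L.

DO ≈ 6.27 mg/L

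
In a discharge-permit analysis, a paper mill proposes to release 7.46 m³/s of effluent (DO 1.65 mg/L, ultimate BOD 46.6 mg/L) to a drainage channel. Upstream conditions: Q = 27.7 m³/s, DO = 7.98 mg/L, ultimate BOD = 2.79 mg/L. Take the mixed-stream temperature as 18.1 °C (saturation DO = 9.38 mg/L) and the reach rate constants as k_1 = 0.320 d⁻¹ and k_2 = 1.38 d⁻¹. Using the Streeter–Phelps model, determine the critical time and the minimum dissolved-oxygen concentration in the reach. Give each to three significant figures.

t_c ≈ 0.0639 d; minimum DO ≈ 6.63 mg/L

Mixed DO = (27.7×7.98 + 7.46×1.65)/(27.7+7.46) = 233.4/35.16 = 6.637 mg/L.
Mixed L₀ = (27.7×2.79 + 7.46×46.6)/(35.16) = 424.9/35.16 = 12.09 mg/L.
Initial deficit D₀ = C_s − DO₀ = 9.38 − 6.637 = 2.743 mg/L.
t_c = (1/1.060) ln[(1.38/0.320)(1 − 2.743×1.060/(0.320×12.09))] = 0.9434 × ln(1.070) = 0.06395 d.
D_c = (0.320/1.38) × 12.09 × e^(−0.320×0.06395) = 0.2319 × 12.09 × 0.9797 = 2.746 mg/L.
Minimum DO = 9.38 − 2.746 = 6.634 mg/L.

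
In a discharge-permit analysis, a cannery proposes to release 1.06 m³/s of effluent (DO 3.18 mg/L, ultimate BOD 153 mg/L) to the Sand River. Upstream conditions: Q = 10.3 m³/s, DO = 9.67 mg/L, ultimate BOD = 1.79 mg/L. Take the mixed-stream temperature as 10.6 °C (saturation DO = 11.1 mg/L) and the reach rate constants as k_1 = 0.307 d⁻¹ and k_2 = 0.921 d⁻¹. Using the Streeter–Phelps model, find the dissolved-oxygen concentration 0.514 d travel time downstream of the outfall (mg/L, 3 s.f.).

Mixed DO = (10.3×9.67 + 1.06×3.18)/(10.3+1.06) = 103.0/11.36 = 9.064 mg/L.
Mixed L₀ = (10.3×1.79 + 1.06×153)/(11.36) = 180.6/11.36 = 15.90 mg/L.
Initial deficit D₀ = C_s − DO₀ = 11.1 − 9.064 = 2.036 mg/L.
D(0.514) = [0.307×15.90/(0.921−0.307)](e^(−0.307×0.514) − e^(−0.921×0.514)) + 2.036 e^(−0.921×0.514)
= 7.950 × (0.8540 − 0.6229) + 2.036 × 0.6229 = 3.105 mg/L.
DO = 11.1 − 3.105 = 7.995 mg/L.

DO ≈ 7.99 mg/L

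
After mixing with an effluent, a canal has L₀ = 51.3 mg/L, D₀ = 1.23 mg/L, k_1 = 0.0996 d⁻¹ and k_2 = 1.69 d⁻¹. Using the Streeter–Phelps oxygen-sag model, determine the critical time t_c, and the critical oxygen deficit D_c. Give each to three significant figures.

t_c ≈ 1.48 d; D_c ≈ 2.61 mg/L

At the critical point dD/dt = 0, so k_1 L₀ e^(−k_1 t) = k_2 D. Substituting D(t) from the Streeter–Phelps equation and solving for t gives
t_c = ln[(k_2/k_1)(1 − D₀(k_2−k_1)/(k_1 L₀))] / (k_2−k_1).
Here k_2−k_1 = 1.590 d⁻¹ and 1 − D₀(k_2−k_1)/(k_1 L₀) = 1 − 1.23×1.590/(0.0996×51.3) = 0.6171, so
t_c = ln(16.97 × 0.6171) / 1.590 = 2.349 / 1.590 = 1.477 d.
D_c = (k_1/k_2) L₀ e^(−k_1 t_c) = (0.0996/1.69) × 51.3 × e^(−0.0996×1.477) = 0.05893 × 51.3 × 0.8632 = 2.610 mg/L.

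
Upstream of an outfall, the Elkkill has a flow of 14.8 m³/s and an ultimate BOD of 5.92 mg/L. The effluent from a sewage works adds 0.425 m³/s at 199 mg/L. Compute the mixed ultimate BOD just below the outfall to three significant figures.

11.3 mg/L

Flow-weighted mixing: C = (Q_r C_r + Q_w C_w)/(Q_r + Q_w)
= (14.8×5.92 + 0.425×199)/(14.8 + 0.425) = 172.2/15.23 = 11.31 mg/L.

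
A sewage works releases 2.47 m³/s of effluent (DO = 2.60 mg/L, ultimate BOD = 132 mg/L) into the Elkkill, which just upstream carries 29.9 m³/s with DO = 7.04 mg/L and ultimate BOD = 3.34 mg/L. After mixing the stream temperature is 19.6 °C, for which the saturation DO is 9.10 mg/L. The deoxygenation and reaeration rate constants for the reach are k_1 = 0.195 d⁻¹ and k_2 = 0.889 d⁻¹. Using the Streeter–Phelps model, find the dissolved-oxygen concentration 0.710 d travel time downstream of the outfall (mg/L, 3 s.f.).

DO ≈ 6.57 mg/L

Mixed DO = (29.9×7.04 + 2.47×2.60)/(29.9+2.47) = 216.9/32.37 = 6.701 mg/L.
Mixed L₀ = (29.9×3.34 + 2.47×132)/(32.37) = 425.9/32.37 = 13.16 mg/L.
Initial deficit D₀ = C_s − DO₀ = 9.10 − 6.701 = 2.399 mg/L.
D(0.710) = [0.195×13.16/(0.889−0.195)](e^(−0.195×0.710) − e^(−0.889×0.710)) + 2.399 e^(−0.889×0.710)
= 3.697 × (0.8707 − 0.5320) + 2.399 × 0.5320 = 2.528 mg/L.
DO = 9.10 − 2.528 = 6.572 mg/L.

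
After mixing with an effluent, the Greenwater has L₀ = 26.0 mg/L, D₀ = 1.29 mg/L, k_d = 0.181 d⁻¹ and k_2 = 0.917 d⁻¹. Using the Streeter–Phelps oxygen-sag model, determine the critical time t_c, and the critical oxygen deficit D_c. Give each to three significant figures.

t_c ≈ 1.90 d; D_c ≈ 3.64 mg/L

t_c = [1/(k_2−k_d)] ln[(k_2/k_d)(1 − D₀(k_2−k_d)/(k_d L₀))]
= [1/(0.917−0.181)] ln[(0.917/0.181)(1 − 1.29×0.7360/(0.181×26.0))]
= (1/0.7360) ln[5.066 × 0.7982] = 1.359 × ln(4.044) = 1.359 × 1.397 = 1.898 d.
D_c = (k_d/k_2) L₀ e^(−k_d t_c) = (0.181/0.917) × 26.0 × e^(−0.181×1.898) = 0.1974 × 26.0 × 0.7092 = 3.640 mg/L.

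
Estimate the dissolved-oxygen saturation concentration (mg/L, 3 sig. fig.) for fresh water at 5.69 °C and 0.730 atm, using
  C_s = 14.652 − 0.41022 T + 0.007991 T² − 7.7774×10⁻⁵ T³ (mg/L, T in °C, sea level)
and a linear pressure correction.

C_s ≈ 9.17 mg/L

At sea level: C_s = 14.652 − 0.41022×5.69 + 0.007991×5.69² − 7.7774×10⁻⁵×5.69³ = 12.56 mg/L.
Pressure correction: C_s' = 12.56 × 0.730 = 9.170 mg/L.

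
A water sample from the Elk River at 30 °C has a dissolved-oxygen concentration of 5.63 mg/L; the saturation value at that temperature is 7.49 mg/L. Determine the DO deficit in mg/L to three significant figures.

D ≈ 1.86 mg/L

D = C_s − C = 7.49 − 5.63 = 1.86 mg/L.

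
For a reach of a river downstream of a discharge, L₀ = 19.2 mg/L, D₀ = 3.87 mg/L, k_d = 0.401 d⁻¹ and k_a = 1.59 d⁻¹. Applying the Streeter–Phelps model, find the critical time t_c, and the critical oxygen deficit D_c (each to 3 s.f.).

At the critical point dD/dt = 0, so k_d L₀ e^(−k_d t) = k_a D. Substituting D(t) from the Streeter–Phelps equation and solving for t gives
t_c = ln[(k_a/k_d)(1 − D₀(k_a−k_d)/(k_d L₀))] / (k_a−k_d).
Here k_a−k_d = 1.189 d⁻¹ and 1 − D₀(k_a−k_d)/(k_d L₀) = 1 − 3.87×1.189/(0.401×19.2) = 0.4023, so
t_c = ln(3.965 × 0.4023) / 1.189 = 0.4671 / 1.189 = 0.3928 d.
D_c = (k_d/k_a) L₀ e^(−k_d t_c) = (0.401/1.59) × 19.2 × e^(−0.401×0.3928) = 0.2522 × 19.2 × 0.8543 = 4.137 mg/L.

t_c ≈ 0.393 d; D_c ≈ 4.14 mg/L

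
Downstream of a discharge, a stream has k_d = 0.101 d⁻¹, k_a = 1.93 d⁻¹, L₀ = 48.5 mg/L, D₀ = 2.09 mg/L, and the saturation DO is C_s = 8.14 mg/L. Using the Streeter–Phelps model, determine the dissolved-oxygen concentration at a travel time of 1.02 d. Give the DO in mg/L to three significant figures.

DO ≈ 5.81 mg/L

k_d L₀/(k_a−k_d) = 0.101×48.5/(1.93−0.101) = 4.899/1.829 = 2.678 mg/L.
e^(−k_d t) = e^(−0.101×1.020) = 0.9021; e^(−k_a t) = e^(−1.93×1.020) = 0.1397.
D = 2.678 × (0.9021 − 0.1397) + 2.09 × 0.1397 = 2.042 + 0.2919 = 2.334 mg/L.
DO = C_s − D = 8.14 − 2.334 = 5.806 mg/L.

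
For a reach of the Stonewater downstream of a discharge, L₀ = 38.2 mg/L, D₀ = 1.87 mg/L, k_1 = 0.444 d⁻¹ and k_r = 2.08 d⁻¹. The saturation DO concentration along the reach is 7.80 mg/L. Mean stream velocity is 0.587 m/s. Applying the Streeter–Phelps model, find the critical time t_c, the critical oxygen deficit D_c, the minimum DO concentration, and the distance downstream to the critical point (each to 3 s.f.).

t_c ≈ 0.822 d; D_c ≈ 5.66 mg/L; min DO ≈ 2.14 mg/L; x_c ≈ 41.7 km

With k_r/k_1 = 4.685 and 1 − D₀(k_r−k_1)/(k_1 L₀) = 0.8196,
t_c = ln(4.685 × 0.8196) / (2.08 − 0.444) = ln(3.840) / 1.636 = 1.345/1.636 = 0.8224 d.
L(t_c) = L₀ e^(−k_1 t_c) = 38.2 × 0.6941 = 26.51 mg/L, and at the critical point k_r D_c = k_1 L, so D_c = (0.444/2.08) × 26.51 = 5.660 mg/L.
Minimum DO = C_s − D_c = 7.80 − 5.660 = 2.140 mg/L.
x_c = v t_c = 0.587 m/s × 0.8224 d × 86400 s/d = 41710 m ≈ 41.7 km.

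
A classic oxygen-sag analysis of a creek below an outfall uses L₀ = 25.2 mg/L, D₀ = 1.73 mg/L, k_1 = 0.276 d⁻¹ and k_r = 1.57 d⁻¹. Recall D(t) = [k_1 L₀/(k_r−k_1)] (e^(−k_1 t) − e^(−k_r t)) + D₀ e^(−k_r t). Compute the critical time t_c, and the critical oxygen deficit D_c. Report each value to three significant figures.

t_c ≈ 1.04 d; D_c ≈ 3.32 mg/L

t_c = [1/(k_r−k_1)] ln[(k_r/k_1)(1 − D₀(k_r−k_1)/(k_1 L₀))]
= [1/(1.57−0.276)] ln[(1.57/0.276)(1 − 1.73×1.294/(0.276×25.2))]
= (1/1.294) ln[5.688 × 0.6781] = 0.7728 × ln(3.858) = 0.7728 × 1.350 = 1.043 d.
L(t_c) = L₀ e^(−k_1 t_c) = 25.2 × 0.7498 = 18.89 mg/L, and at the critical point k_r D_c = k_1 L, so D_c = (0.276/1.57) × 18.89 = 3.322 mg/L.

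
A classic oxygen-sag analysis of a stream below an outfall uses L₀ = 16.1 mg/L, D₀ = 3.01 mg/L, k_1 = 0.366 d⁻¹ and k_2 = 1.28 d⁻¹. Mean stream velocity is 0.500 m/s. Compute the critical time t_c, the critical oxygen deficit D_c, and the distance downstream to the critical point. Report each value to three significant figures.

With k_2/k_1 = 3.497 and 1 − D₀(k_2−k_1)/(k_1 L₀) = 0.5331,
t_c = ln(3.497 × 0.5331) / (1.28 − 0.366) = ln(1.864) / 0.9140 = 0.6230/0.9140 = 0.6816 d.
D_c = (k_1/k_2) L₀ e^(−k_1 t_c) = (0.366/1.28) × 16.1 × e^(−0.366×0.6816) = 0.2859 × 16.1 × 0.7792 = 3.587 mg/L.
x_c = v t_c = 0.500 m/s × 0.6816 d × 86400 s/d = 29440 m ≈ 29.4 km.

t_c ≈ 0.682 d; D_c ≈ 3.59 mg/L; x_c ≈ 29.4 km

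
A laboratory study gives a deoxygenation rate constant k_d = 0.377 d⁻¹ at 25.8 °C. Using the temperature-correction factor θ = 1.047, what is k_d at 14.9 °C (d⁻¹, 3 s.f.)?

k_d ≈ 0.229 d⁻¹

k_d(T₂) = k_d(T₁) · θ^(T₂−T₁) = 0.377 × 1.047^(14.9−25.8)
= 0.377 × 1.047^-10.9 = 0.377 × 0.6062 = 0.2285 d⁻¹.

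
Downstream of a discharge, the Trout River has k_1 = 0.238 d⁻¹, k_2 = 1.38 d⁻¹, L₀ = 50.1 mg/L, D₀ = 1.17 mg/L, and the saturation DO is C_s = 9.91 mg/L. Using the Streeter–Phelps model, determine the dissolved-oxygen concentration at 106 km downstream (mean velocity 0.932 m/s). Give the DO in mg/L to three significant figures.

DO ≈ 3.78 mg/L

Travel time t = x/v = 106 km / (0.932 m/s) = 106000 m / 0.932 m/s = 113700 s = 1.316 d.
k_1 L₀/(k_2−k_1) = 0.238×50.1/(1.38−0.238) = 11.92/1.142 = 10.44 mg/L.
e^(−k_1 t) = e^(−0.238×1.316) = 0.7310; e^(−k_2 t) = e^(−1.38×1.316) = 0.1626.
D = 10.44 × (0.7310 − 0.1626) + 1.17 × 0.1626 = 5.935 + 0.1902 = 6.126 mg/L.
DO = C_s − D = 9.91 − 6.126 = 3.784 mg/L.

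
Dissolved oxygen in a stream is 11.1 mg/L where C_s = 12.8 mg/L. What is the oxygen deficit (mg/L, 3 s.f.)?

D = C_s − C = 12.8 − 11.1 = 1.70 mg/L.

D ≈ 1.70 mg/L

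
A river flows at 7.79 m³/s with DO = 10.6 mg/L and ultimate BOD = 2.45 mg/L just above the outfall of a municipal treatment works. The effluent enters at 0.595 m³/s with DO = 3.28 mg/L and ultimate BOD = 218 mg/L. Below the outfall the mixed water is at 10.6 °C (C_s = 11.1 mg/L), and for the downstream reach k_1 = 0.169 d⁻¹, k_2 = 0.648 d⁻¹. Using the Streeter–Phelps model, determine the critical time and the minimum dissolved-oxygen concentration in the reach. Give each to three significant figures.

Mixed DO = (7.79×10.6 + 0.595×3.28)/(7.79+0.595) = 84.53/8.385 = 10.08 mg/L.
Mixed L₀ = (7.79×2.45 + 0.595×218)/(8.385) = 148.8/8.385 = 17.75 mg/L.
Initial deficit D₀ = C_s − DO₀ = 11.1 − 10.08 = 1.019 mg/L.
t_c = (1/0.4790) ln[(0.648/0.169)(1 − 1.019×0.4790/(0.169×17.75))] = 2.088 × ln(3.210) = 2.435 d.
D_c = (0.169/0.648) × 17.75 × e^(−0.169×2.435) = 0.2608 × 17.75 × 0.6627 = 3.067 mg/L.
Minimum DO = 11.1 − 3.067 = 8.033 mg/L.

t_c ≈ 2.43 d; minimum DO ≈ 8.03 mg/L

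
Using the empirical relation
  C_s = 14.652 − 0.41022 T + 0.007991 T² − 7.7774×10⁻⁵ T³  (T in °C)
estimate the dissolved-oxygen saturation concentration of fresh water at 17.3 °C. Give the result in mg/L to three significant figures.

C_s = 14.652 − 0.41022×17.3 + 0.007991×17.3² − 7.7774×10⁻⁵×17.3³ = 9.544 mg/L.

C_s ≈ 9.54 mg/L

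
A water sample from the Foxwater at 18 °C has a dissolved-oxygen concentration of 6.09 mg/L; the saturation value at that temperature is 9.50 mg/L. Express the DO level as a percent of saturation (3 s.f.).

64.1 % saturation

% saturation = C/C_s × 100 = 6.09/9.50 × 100 = 64.1 %.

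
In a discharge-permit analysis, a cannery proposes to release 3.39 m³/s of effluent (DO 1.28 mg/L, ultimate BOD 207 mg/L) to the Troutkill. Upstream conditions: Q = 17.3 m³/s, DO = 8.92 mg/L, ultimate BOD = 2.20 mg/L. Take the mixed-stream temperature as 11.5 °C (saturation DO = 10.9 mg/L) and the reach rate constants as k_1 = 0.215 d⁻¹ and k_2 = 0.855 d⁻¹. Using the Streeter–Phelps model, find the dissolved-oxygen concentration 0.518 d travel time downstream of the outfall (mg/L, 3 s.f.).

DO ≈ 5.79 mg/L

Mixed DO = (17.3×8.92 + 3.39×1.28)/(17.3+3.39) = 158.7/20.69 = 7.668 mg/L.
Mixed L₀ = (17.3×2.20 + 3.39×207)/(20.69) = 739.8/20.69 = 35.76 mg/L.
Initial deficit D₀ = C_s − DO₀ = 10.9 − 7.668 = 3.232 mg/L.
D(0.518) = [0.215×35.76/(0.855−0.215)](e^(−0.215×0.518) − e^(−0.855×0.518)) + 3.232 e^(−0.855×0.518)
= 12.01 × (0.8946 − 0.6422) + 3.232 × 0.6422 = 5.108 mg/L.
DO = 10.9 − 5.108 = 5.792 mg/L.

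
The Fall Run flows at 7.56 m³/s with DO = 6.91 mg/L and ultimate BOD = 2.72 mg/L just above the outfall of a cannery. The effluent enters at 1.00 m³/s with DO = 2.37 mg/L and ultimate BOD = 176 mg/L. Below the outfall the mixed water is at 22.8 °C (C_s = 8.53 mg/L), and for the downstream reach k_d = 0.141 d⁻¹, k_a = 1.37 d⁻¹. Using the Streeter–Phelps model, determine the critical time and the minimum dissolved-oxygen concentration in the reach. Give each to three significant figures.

Mixed DO = (7.56×6.91 + 1.00×2.37)/(7.56+1.00) = 54.61/8.560 = 6.380 mg/L.
Mixed L₀ = (7.56×2.72 + 1.00×176)/(8.560) = 196.6/8.560 = 22.96 mg/L.
Initial deficit D₀ = C_s − DO₀ = 8.53 − 6.380 = 2.150 mg/L.
t_c = (1/1.229) ln[(1.37/0.141)(1 − 2.150×1.229/(0.141×22.96))] = 0.8137 × ln(1.785) = 0.4717 d.
D_c = (0.141/1.37) × 22.96 × e^(−0.141×0.4717) = 0.1029 × 22.96 × 0.9357 = 2.211 mg/L.
Minimum DO = 8.53 − 2.211 = 6.319 mg/L.

t_c ≈ 0.472 d; minimum DO ≈ 6.32 mg/L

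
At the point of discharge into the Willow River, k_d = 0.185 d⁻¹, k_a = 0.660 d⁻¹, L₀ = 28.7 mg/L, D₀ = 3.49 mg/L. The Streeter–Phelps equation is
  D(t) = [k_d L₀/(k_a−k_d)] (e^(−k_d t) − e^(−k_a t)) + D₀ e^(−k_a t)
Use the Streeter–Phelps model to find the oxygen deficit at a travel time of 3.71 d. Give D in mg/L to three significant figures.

D ≈ 4.96 mg/L

k_d L₀/(k_a−k_d) = 0.185×28.7/(0.660−0.185) = 5.309/0.4750 = 11.18 mg/L.
e^(−k_d t) = e^(−0.185×3.710) = 0.5034; e^(−k_a t) = e^(−0.660×3.710) = 0.08641.
D = 11.18 × (0.5034 − 0.08641) + 3.49 × 0.08641 = 4.661 + 0.3016 = 4.963 mg/L.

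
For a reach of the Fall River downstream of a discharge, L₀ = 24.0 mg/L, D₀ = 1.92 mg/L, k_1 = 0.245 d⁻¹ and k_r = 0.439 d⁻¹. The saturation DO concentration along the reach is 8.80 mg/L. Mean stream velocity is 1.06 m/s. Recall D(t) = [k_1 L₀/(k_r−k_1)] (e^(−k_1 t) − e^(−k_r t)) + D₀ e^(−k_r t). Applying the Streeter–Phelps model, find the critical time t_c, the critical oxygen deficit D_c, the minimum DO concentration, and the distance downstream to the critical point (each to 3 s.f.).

t_c ≈ 2.67 d; D_c ≈ 6.96 mg/L; min DO ≈ 1.84 mg/L; x_c ≈ 244 km

With k_r/k_1 = 1.792 and 1 − D₀(k_r−k_1)/(k_1 L₀) = 0.9367,
t_c = ln(1.792 × 0.9367) / (0.439 − 0.245) = ln(1.678) / 0.1940 = 0.5178/0.1940 = 2.669 d.
D_c = (k_1/k_r) L₀ e^(−k_1 t_c) = (0.245/0.439) × 24.0 × e^(−0.245×2.669) = 0.5581 × 24.0 × 0.5200 = 6.965 mg/L.
Minimum DO = C_s − D_c = 8.80 − 6.965 = 1.835 mg/L.
x_c = v t_c = 1.06 m/s × 2.669 d × 86400 s/d = 244400 m ≈ 244 km.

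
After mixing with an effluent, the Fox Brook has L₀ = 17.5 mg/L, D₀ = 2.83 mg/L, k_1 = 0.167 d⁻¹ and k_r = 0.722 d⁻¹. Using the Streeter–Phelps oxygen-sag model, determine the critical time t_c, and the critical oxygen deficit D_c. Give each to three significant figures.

At the critical point dD/dt = 0, so k_1 L₀ e^(−k_1 t) = k_r D. Substituting D(t) from the Streeter–Phelps equation and solving for t gives
t_c = ln[(k_r/k_1)(1 − D₀(k_r−k_1)/(k_1 L₀))] / (k_r−k_1).
Here k_r−k_1 = 0.5550 d⁻¹ and 1 − D₀(k_r−k_1)/(k_1 L₀) = 1 − 2.83×0.5550/(0.167×17.5) = 0.4626, so
t_c = ln(4.323 × 0.4626) / 0.5550 = 0.6931 / 0.5550 = 1.249 d.
L(t_c) = L₀ e^(−k_1 t_c) = 17.5 × 0.8118 = 14.21 mg/L, and at the critical point k_r D_c = k_1 L, so D_c = (0.167/0.722) × 14.21 = 3.286 mg/L.

t_c ≈ 1.25 d; D_c ≈ 3.29 mg/L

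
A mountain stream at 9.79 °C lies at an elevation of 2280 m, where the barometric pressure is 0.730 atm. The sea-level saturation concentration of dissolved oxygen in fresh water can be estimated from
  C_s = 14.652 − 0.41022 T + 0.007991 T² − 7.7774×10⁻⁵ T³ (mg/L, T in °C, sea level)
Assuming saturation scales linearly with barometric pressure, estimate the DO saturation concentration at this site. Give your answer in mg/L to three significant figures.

C_s ≈ 8.27 mg/L

At sea level: C_s = 14.652 − 0.41022×9.79 + 0.007991×9.79² − 7.7774×10⁻⁵×9.79³ = 11.33 mg/L.
Pressure correction: C_s' = 11.33 × 0.730 = 8.270 mg/L.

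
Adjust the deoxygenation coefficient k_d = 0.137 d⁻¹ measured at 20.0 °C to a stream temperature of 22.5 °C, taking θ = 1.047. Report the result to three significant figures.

k_d(T₂) = k_d(T₁) · θ^(T₂−T₁) = 0.137 × 1.047^(22.5−20.0)
= 0.137 × 1.047^2.50 = 0.137 × 1.122 = 0.1537 d⁻¹.

k_d ≈ 0.154 d⁻¹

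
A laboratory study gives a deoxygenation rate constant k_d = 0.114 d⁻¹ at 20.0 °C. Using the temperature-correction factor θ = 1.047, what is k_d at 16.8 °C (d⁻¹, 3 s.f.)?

k_d(T₂) = k_d(T₁) · θ^(T₂−T₁) = 0.114 × 1.047^(16.8−20.0)
= 0.114 × 1.047^-3.20 = 0.114 × 0.8633 = 0.09842 d⁻¹.

k_d ≈ 0.0984 d⁻¹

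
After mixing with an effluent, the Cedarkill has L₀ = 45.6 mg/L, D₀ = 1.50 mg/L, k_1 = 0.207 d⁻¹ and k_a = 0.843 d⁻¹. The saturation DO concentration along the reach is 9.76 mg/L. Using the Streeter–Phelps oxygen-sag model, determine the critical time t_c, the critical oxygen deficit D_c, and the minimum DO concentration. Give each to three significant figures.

t_c ≈ 2.04 d; D_c ≈ 7.34 mg/L; min DO ≈ 2.42 mg/L

At the critical point dD/dt = 0, so k_1 L₀ e^(−k_1 t) = k_a D. Substituting D(t) from the Streeter–Phelps equation and solving for t gives
t_c = ln[(k_a/k_1)(1 − D₀(k_a−k_1)/(k_1 L₀))] / (k_a−k_1).
Here k_a−k_1 = 0.6360 d⁻¹ and 1 − D₀(k_a−k_1)/(k_1 L₀) = 1 − 1.50×0.6360/(0.207×45.6) = 0.8989, so
t_c = ln(4.072 × 0.8989) / 0.6360 = 1.298 / 0.6360 = 2.040 d.
D_c = (k_1/k_a) L₀ e^(−k_1 t_c) = (0.207/0.843) × 45.6 × e^(−0.207×2.040) = 0.2456 × 45.6 × 0.6555 = 7.340 mg/L.
Minimum DO = C_s − D_c = 9.76 − 7.340 = 2.420 mg/L.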